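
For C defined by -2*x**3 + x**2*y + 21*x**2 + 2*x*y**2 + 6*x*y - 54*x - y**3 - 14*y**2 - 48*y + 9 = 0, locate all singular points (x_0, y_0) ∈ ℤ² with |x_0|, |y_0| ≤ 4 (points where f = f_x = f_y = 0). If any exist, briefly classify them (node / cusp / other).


Singular points: {(3, -3)}; classification: cusp.

Compute partial derivatives:
  f_x = -6*x**2 + 2*x*y + 42*x + 2*y**2 + 6*y - 54.
  f_y = x**2 + 4*x*y + 6*x - 3*y**2 - 28*y - 48.
Scan x_0 ∈ {−4, ..., 4}. For each x_0, f_y(x_0, y) is a polynomial in y; find its integer roots y ∈ {−4, ..., 4}, then test f_x and f at those candidates.
  x = -4: f_y(-4, y) = -3*y**2 - 44*y - 56; no integer root y with |y| ≤ 4.
  x = -3: f_y(-3, y) = -3*y**2 - 40*y - 57; no integer root y with |y| ≤ 4.
  x = -2: f_y(-2, y) = -3*y**2 - 36*y - 56; no integer root y with |y| ≤ 4.
  x = -1: f_y(-1, y) = -3*y**2 - 32*y - 53; no integer root y with |y| ≤ 4.
  x = 0: f_y(0, y) = -3*y**2 - 28*y - 48; no integer root y with |y| ≤ 4.
  x = 1: f_y(1, y) = -3*y**2 - 24*y - 41; no integer root y with |y| ≤ 4.
  x = 2: f_y(2, y) = -3*y**2 - 20*y - 32; vanishes at y ∈ {-4}. (2, -4): f_x = -2 ≠ 0.
  x = 3: f_y(3, y) = -3*y**2 - 16*y - 21; vanishes at y ∈ {-3}. (3, -3): f_x = 0, f = 0 — SINGULAR.
  x = 4: f_y(4, y) = -3*y**2 - 12*y - 8; no integer root y with |y| ≤ 4.
Only singular point on the grid: (3, -3).
Classify: substitute x = 3 + u, y = -3 + v and expand: f = -2*u**3 + u**2*v + 2*u*v**2 - v**3 + v**2.
No constant or linear terms (consistent with a singular point). Quadratic part: v**2. Cubic part: -2*u**3 + u**2*v + 2*u*v**2 - v**3.
The quadratic part v**2 is a perfect square, so there is a single (double) tangent line v = 0, i.e. y = -3. Restricting the cubic part to that line (v = 0) leaves -2*u**3 ≠ 0, so f is not divisible by v and the branch is v² ≈ 2*u**3 to lowest order — this is a cusp.
Classification: cusp.


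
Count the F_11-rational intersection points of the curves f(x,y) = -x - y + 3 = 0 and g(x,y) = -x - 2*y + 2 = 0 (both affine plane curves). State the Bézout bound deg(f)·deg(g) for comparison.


Common zeros: {(4, 10)}; count = 1; Bézout bound = 1.

deg(f) = 1, deg(g) = 1, so Bézout bound = 1.
Scan x ∈ F_11. For each x, list the y ∈ F_11 with f(x, y) ≡ 0 and those with g(x, y) ≡ 0 (mod 11); the common zeros in that column are the intersection.
  x = 0: f ≡ 0 at y ∈ {3}; g ≡ 0 at y ∈ {1}; common: ∅.
  x = 1: f ≡ 0 at y ∈ {2}; g ≡ 0 at y ∈ {6}; common: ∅.
  x = 2: f ≡ 0 at y ∈ {1}; g ≡ 0 at y ∈ {0}; common: ∅.
  x = 3: f ≡ 0 at y ∈ {0}; g ≡ 0 at y ∈ {5}; common: ∅.
  x = 4: f ≡ 0 at y ∈ {10}; g ≡ 0 at y ∈ {10}; common: {10}.
  x = 5: f ≡ 0 at y ∈ {9}; g ≡ 0 at y ∈ {4}; common: ∅.
  x = 6: f ≡ 0 at y ∈ {8}; g ≡ 0 at y ∈ {9}; common: ∅.
  x = 7: f ≡ 0 at y ∈ {7}; g ≡ 0 at y ∈ {3}; common: ∅.
  x = 8: f ≡ 0 at y ∈ {6}; g ≡ 0 at y ∈ {8}; common: ∅.
  x = 9: f ≡ 0 at y ∈ {5}; g ≡ 0 at y ∈ {2}; common: ∅.
  x = 10: f ≡ 0 at y ∈ {4}; g ≡ 0 at y ∈ {7}; common: ∅.
Collecting: common zeros = {(4, 10)}, so the count is 1.
Comparison with the Bézout bound: 1 ≤ 1 = deg(f)·deg(g), as expected for curves with no common component (the bound is attained).


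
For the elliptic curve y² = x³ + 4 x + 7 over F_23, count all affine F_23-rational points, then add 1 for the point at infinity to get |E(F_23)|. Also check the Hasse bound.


Affine points = {(1, 9), (1, 14), (2, 0), (3, 0), (4, 8), (4, 15), (9, 6), (9, 17), (10, 9), (10, 14), (11, 5), (11, 18), (12, 9), (12, 14), (13, 5), (13, 18), (14, 1), (14, 22), (16, 2), (16, 21), (18, 0), (22, 5), (22, 18)}; affine count = 23; |E(F_23)| = 24.

Discriminant check: Δ ∝ 4a³ + 27b² = 4·4³ + 27·7² = 4·64 + 27·49 ≡ 15 (mod 23). Nonzero ⇒ E is nonsingular.
For each x ∈ F_23, compute rhs = x³ + 4·x + 7 mod 23, then count y ∈ F_23 with y² ≡ rhs.
  x = 0: rhs = 7, matching y values: none (0 points).
  x = 1: rhs = 12, matching y values: 9, 14 (2 points).
  x = 2: rhs = 0, matching y values: 0 (1 points).
  x = 3: rhs = 0, matching y values: 0 (1 points).
  x = 4: rhs = 18, matching y values: 8, 15 (2 points).
  x = 5: rhs = 14, matching y values: none (0 points).
  x = 6: rhs = 17, matching y values: none (0 points).
  x = 7: rhs = 10, matching y values: none (0 points).
  x = 8: rhs = 22, matching y values: none (0 points).
  x = 9: rhs = 13, matching y values: 6, 17 (2 points).
  x = 10: rhs = 12, matching y values: 9, 14 (2 points).
  x = 11: rhs = 2, matching y values: 5, 18 (2 points).
  x = 12: rhs = 12, matching y values: 9, 14 (2 points).
  x = 13: rhs = 2, matching y values: 5, 18 (2 points).
  x = 14: rhs = 1, matching y values: 1, 22 (2 points).
  x = 15: rhs = 15, matching y values: none (0 points).
  x = 16: rhs = 4, matching y values: 2, 21 (2 points).
  x = 17: rhs = 20, matching y values: none (0 points).
  x = 18: rhs = 0, matching y values: 0 (1 points).
  x = 19: rhs = 19, matching y values: none (0 points).
  x = 20: rhs = 14, matching y values: none (0 points).
  x = 21: rhs = 14, matching y values: none (0 points).
  x = 22: rhs = 2, matching y values: 5, 18 (2 points).
Total affine count: 23.
Full point count |E(F_23)| = 23 + 1 = 24.
Hasse bound: |24 − (23+1)| = |0| = 0 ≤ 2√23 ≈ 9.5917 ✓.


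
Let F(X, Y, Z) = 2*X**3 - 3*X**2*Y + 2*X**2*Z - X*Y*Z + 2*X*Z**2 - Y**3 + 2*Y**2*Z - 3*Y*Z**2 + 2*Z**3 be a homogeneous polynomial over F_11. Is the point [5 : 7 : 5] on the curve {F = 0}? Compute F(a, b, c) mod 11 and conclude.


F(5,7,5) ≡ 10 (mod 11); P is NOT on the curve.

Evaluate F(5, 7, 5) term-by-term (mod 11).
  2*X**3 ↦ 2·125·1·1 = 250
  -3*X**2*Y ↦ -3·25·7·1 = -525
  2*X**2*Z ↦ 2·25·1·5 = 250
  -X*Y*Z ↦ -1·5·7·5 = -175
  2*X*Z**2 ↦ 2·5·1·25 = 250
  -Y**3 ↦ -1·1·343·1 = -343
  2*Y**2*Z ↦ 2·1·49·5 = 490
  -3*Y*Z**2 ↦ -3·1·7·25 = -525
  2*Z**3 ↦ 2·1·1·125 = 250
Sum: F(5, 7, 5) = (250) + (-525) + (250) + (-175) + (250) + (-343) + (490) + (-525) + (250) = -78.
Reducing mod 11: -78 ≡ 10 (mod 11).
Since F(a, b, c) ≡ 10 ≠ 0 (mod 11), P does NOT lie on the curve.


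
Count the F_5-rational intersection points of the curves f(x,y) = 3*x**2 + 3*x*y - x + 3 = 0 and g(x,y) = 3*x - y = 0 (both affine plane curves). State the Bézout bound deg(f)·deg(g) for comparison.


Common zeros: ∅; count = 0; Bézout bound = 2.

deg(f) = 2, deg(g) = 1, so Bézout bound = 2.
Scan x ∈ F_5. For each x, list the y ∈ F_5 with f(x, y) ≡ 0 and those with g(x, y) ≡ 0 (mod 5); the common zeros in that column are the intersection.
  x = 0: f ≡ 0 at y ∈ ∅; g ≡ 0 at y ∈ {0}; common: ∅.
  x = 1: f ≡ 0 at y ∈ {0}; g ≡ 0 at y ∈ {3}; common: ∅.
  x = 2: f ≡ 0 at y ∈ {2}; g ≡ 0 at y ∈ {1}; common: ∅.
  x = 3: f ≡ 0 at y ∈ {2}; g ≡ 0 at y ∈ {4}; common: ∅.
  x = 4: f ≡ 0 at y ∈ {4}; g ≡ 0 at y ∈ {2}; common: ∅.
Collecting: common zeros = ∅, so the count is 0.
Comparison with the Bézout bound: 0 ≤ 2 = deg(f)·deg(g), as expected for curves with no common component (the affine F_5-count falls short of the bound because intersections may lie at infinity, over extension fields, or carry multiplicity).


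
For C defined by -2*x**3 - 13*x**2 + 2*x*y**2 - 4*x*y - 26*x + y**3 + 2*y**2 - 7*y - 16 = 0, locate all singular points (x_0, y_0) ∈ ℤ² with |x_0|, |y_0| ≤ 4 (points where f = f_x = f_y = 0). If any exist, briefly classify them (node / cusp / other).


Singular points: {(-2, 1)}; classification: node.

Compute partial derivatives:
  f_x = -6*x**2 - 26*x + 2*y**2 - 4*y - 26.
  f_y = 4*x*y - 4*x + 3*y**2 + 4*y - 7.
Scan x_0 ∈ {−4, ..., 4}. For each x_0, f_y(x_0, y) is a polynomial in y; find its integer roots y ∈ {−4, ..., 4}, then test f_x and f at those candidates.
  x = -4: f_y(-4, y) = 3*y**2 - 12*y + 9; vanishes at y ∈ {1, 3}. (-4, 1): f_x = -20 ≠ 0; (-4, 3): f_x = -12 ≠ 0.
  x = -3: f_y(-3, y) = 3*y**2 - 8*y + 5; vanishes at y ∈ {1}. (-3, 1): f_x = -4 ≠ 0.
  x = -2: f_y(-2, y) = 3*y**2 - 4*y + 1; vanishes at y ∈ {1}. (-2, 1): f_x = 0, f = 0 — SINGULAR.
  x = -1: f_y(-1, y) = 3*y**2 - 3; vanishes at y ∈ {-1, 1}. (-1, -1): f_x = 0 but f = 1 ≠ 0; (-1, 1): f_x = -8 ≠ 0.
  x = 0: f_y(0, y) = 3*y**2 + 4*y - 7; vanishes at y ∈ {1}. (0, 1): f_x = -28 ≠ 0.
  x = 1: f_y(1, y) = 3*y**2 + 8*y - 11; vanishes at y ∈ {1}. (1, 1): f_x = -60 ≠ 0.
  x = 2: f_y(2, y) = 3*y**2 + 12*y - 15; vanishes at y ∈ {1}. (2, 1): f_x = -104 ≠ 0.
  x = 3: f_y(3, y) = 3*y**2 + 16*y - 19; vanishes at y ∈ {1}. (3, 1): f_x = -160 ≠ 0.
  x = 4: f_y(4, y) = 3*y**2 + 20*y - 23; vanishes at y ∈ {1}. (4, 1): f_x = -228 ≠ 0.
Only singular point on the grid: (-2, 1).
Classify: substitute x = -2 + u, y = 1 + v and expand: f = -2*u**3 - u**2 + 2*u*v**2 + v**3 + v**2.
No constant or linear terms (consistent with a singular point). Quadratic part: -u**2 + v**2. Cubic part: -2*u**3 + 2*u*v**2 + v**3.
The quadratic part v**2 - u**2 = (v − u)(v + u) splits into two distinct linear factors, so there are two distinct tangent lines y − 1 = ±(x − -2) — this is a node (ordinary double point).
Classification: node.


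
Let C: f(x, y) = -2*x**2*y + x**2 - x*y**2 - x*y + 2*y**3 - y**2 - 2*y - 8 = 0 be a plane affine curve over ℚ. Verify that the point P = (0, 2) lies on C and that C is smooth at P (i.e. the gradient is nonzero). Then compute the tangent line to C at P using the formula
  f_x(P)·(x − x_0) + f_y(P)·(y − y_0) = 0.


Tangent line at P: -6*x + 18*y - 36 = 0.

Step 1: f(0, 2) = 0, so P lies on C.
Step 2: partial derivatives
  f_x(x, y) = -4*x*y + 2*x - y**2 - y, f_y(x, y) = -2*x**2 - 2*x*y - x + 6*y**2 - 2*y - 2.
  f_x(P) = -6, f_y(P) = 18 (gradient nonzero, so P is smooth).
Step 3: tangent line at P: -6·(x − 0) + 18·(y − 2) = 0.
Expanding: -6*x + 18*y - 36 = 0.


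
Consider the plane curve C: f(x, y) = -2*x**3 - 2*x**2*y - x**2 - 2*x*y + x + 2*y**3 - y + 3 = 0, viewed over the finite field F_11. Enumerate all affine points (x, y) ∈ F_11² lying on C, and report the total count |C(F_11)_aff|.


Affine F_11-points: {(0, 6), (0, 7), (0, 9), (2, 3), (4, 1), (5, 3), (6, 3), (6, 4), (7, 1), (7, 2), (7, 8), (8, 4), (8, 9), (9, 4), (10, 6), (10, 7), (10, 9)}; count = 17.

For each of the 121 pairs (x, y) ∈ F_11², evaluate f(x, y) mod 11. Record the zeros.
  x = 0: [0↦3, 1↦4, 2↦6, 3↦10, 4↦6, 5↦6, 6↦0, 7↦0, 8↦7, 9↦0, 10↦2]  zeros at y ∈ {6, 7, 9}
  x = 1: [0↦1, 1↦9, 2↦7, 3↦7, 4↦10, 5↦6, 6↦7, 7↦3, 8↦6, 9↦6, 10↦4]  zeros at y ∈ ∅
  x = 2: [0↦7, 1↦7, 2↦8, 3↦0, 4↦6, 5↦5, 6↦9, 7↦8, 8↦3, 9↦6, 10↦7]  zeros at y ∈ {3}
  x = 3: [0↦9, 1↦8, 2↦8, 3↦10, 4↦4, 5↦2, 6↦5, 7↦3, 8↦8, 9↦10, 10↦10]  zeros at y ∈ ∅
  x = 4: [0↦6, 1↦0, 2↦6, 3↦3, 4↦3, 5↦7, 6↦5, 7↦9, 8↦9, 9↦6, 10↦1]  zeros at y ∈ {1}
  x = 5: [0↦8, 1↦4, 2↦1, 3↦0, 4↦2, 5↦8, 6↦8, 7↦3, 8↦5, 9↦4, 10↦1]  zeros at y ∈ {3}
  x = 6: [0↦3, 1↦8, 2↦3, 3↦0, 4↦0, 5↦4, 6↦2, 7↦6, 8↦6, 9↦3, 10↦9]  zeros at y ∈ {3, 4}
  x = 7: [0↦1, 1↦0, 2↦0, 3↦2, 4↦7, 5↦5, 6↦8, 7↦6, 8↦0, 9↦2, 10↦2]  zeros at y ∈ {1, 2, 8}
  x = 8: [0↦1, 1↦1, 2↦2, 3↦5, 4↦0, 5↦10, 6↦3, 7↦2, 8↦8, 9↦0, 10↦1]  zeros at y ∈ {4, 9}
  x = 9: [0↦2, 1↦10, 2↦8, 3↦8, 4↦0, 5↦7, 6↦8, 7↦4, 8↦7, 9↦7, 10↦5]  zeros at y ∈ {4}
  x = 10: [0↦3, 1↦4, 2↦6, 3↦10, 4↦6, 5↦6, 6↦0, 7↦0, 8↦7, 9↦0, 10↦2]  zeros at y ∈ {6, 7, 9}
Collecting zeros: affine points = {(0, 6), (0, 7), (0, 9), (2, 3), (4, 1), (5, 3), (6, 3), (6, 4), (7, 1), (7, 2), (7, 8), (8, 4), (8, 9), (9, 4), (10, 6), (10, 7), (10, 9)}.
Total count |C(F_11)_aff| = 17.


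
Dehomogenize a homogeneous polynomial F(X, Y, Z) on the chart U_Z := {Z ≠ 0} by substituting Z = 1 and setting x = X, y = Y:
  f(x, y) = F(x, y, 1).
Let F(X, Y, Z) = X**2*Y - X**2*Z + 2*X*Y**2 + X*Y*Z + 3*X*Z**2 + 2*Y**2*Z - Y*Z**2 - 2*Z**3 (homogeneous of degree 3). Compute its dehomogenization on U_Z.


f(x, y) = x**2*y - x**2 + 2*x*y**2 + x*y + 3*x + 2*y**2 - y - 2

On U_Z we set Z = 1. Each monomial c·X^i·Y^j·Z^k in F becomes c·x^i·y^j·1^k = c·x^i·y^j.
Substituting Z = 1: F(X, Y, 1) = x**2*y - x**2 + 2*x*y**2 + x*y + 3*x + 2*y**2 - y - 2.
Note: deg(f) ≤ deg(F) = 3; strict inequality happens when F is divisible by Z (lost terms).


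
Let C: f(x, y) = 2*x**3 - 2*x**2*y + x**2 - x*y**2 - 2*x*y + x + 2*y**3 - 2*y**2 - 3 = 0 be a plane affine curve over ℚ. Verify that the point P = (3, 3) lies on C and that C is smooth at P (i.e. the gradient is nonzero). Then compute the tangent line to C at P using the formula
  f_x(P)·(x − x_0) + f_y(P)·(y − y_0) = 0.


Tangent line at P: 10*x - 30 = 0.

Step 1: f(3, 3) = 0, so P lies on C.
Step 2: partial derivatives
  f_x(x, y) = 6*x**2 - 4*x*y + 2*x - y**2 - 2*y + 1, f_y(x, y) = -2*x**2 - 2*x*y - 2*x + 6*y**2 - 4*y.
  f_x(P) = 10, f_y(P) = 0 (gradient nonzero, so P is smooth).
Step 3: tangent line at P: 10·(x − 3) + 0·(y − 3) = 0.
Expanding: 10*x - 30 = 0.


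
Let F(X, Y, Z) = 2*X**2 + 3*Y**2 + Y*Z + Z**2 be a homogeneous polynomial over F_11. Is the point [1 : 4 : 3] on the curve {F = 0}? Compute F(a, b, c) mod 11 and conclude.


F(1,4,3) ≡ 5 (mod 11); P is NOT on the curve.

Evaluate F(1, 4, 3) term-by-term (mod 11).
  2*X**2 ↦ 2·1·1·1 = 2
  3*Y**2 ↦ 3·1·16·1 = 48
  Y*Z ↦ 1·1·4·3 = 12
  Z**2 ↦ 1·1·1·9 = 9
Sum: F(1, 4, 3) = (2) + (48) + (12) + (9) = 71.
Reducing mod 11: 71 ≡ 5 (mod 11).
Since F(a, b, c) ≡ 5 ≠ 0 (mod 11), P does NOT lie on the curve.


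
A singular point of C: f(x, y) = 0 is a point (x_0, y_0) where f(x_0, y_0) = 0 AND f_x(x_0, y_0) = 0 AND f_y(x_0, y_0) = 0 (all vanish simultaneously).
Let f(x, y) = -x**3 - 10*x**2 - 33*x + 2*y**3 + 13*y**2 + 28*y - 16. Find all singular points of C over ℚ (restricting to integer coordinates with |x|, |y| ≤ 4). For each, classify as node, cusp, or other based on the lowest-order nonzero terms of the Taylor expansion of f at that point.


Singular points: {(-3, -2)}; classification: node.

Compute partial derivatives:
  f_x = -3*x**2 - 20*x - 33.
  f_y = 6*y**2 + 26*y + 28.
Scan x_0 ∈ {−4, ..., 4}. For each x_0, f_y(x_0, y) is a polynomial in y; find its integer roots y ∈ {−4, ..., 4}, then test f_x and f at those candidates.
  x = -4: f_y(-4, y) = 6*y**2 + 26*y + 28; vanishes at y ∈ {-2}. (-4, -2): f_x = -1 ≠ 0.
  x = -3: f_y(-3, y) = 6*y**2 + 26*y + 28; vanishes at y ∈ {-2}. (-3, -2): f_x = 0, f = 0 — SINGULAR.
  x = -2: f_y(-2, y) = 6*y**2 + 26*y + 28; vanishes at y ∈ {-2}. (-2, -2): f_x = -5 ≠ 0.
  x = -1: f_y(-1, y) = 6*y**2 + 26*y + 28; vanishes at y ∈ {-2}. (-1, -2): f_x = -16 ≠ 0.
  x = 0: f_y(0, y) = 6*y**2 + 26*y + 28; vanishes at y ∈ {-2}. (0, -2): f_x = -33 ≠ 0.
  x = 1: f_y(1, y) = 6*y**2 + 26*y + 28; vanishes at y ∈ {-2}. (1, -2): f_x = -56 ≠ 0.
  x = 2: f_y(2, y) = 6*y**2 + 26*y + 28; vanishes at y ∈ {-2}. (2, -2): f_x = -85 ≠ 0.
  x = 3: f_y(3, y) = 6*y**2 + 26*y + 28; vanishes at y ∈ {-2}. (3, -2): f_x = -120 ≠ 0.
  x = 4: f_y(4, y) = 6*y**2 + 26*y + 28; vanishes at y ∈ {-2}. (4, -2): f_x = -161 ≠ 0.
Only singular point on the grid: (-3, -2).
Classify: substitute x = -3 + u, y = -2 + v and expand: f = -u**3 - u**2 + 2*v**3 + v**2.
No constant or linear terms (consistent with a singular point). Quadratic part: -u**2 + v**2. Cubic part: -u**3 + 2*v**3.
The quadratic part v**2 - u**2 = (v − u)(v + u) splits into two distinct linear factors, so there are two distinct tangent lines y − -2 = ±(x − -3) — this is a node (ordinary double point).
Classification: node.


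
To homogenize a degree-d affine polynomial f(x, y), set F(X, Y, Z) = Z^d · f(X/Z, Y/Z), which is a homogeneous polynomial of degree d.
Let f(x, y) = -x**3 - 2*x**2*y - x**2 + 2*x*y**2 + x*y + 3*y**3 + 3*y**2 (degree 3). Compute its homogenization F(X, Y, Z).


F(X, Y, Z) = -X**3 - 2*X**2*Y - X**2*Z + 2*X*Y**2 + X*Y*Z + 3*Y**3 + 3*Y**2*Z

deg(f) = 3.
Substitute x = X/Z, y = Y/Z into f, then multiply by Z^3.
  monomial -1·x^3·y^0 ↦ -1·X^3·Y^0·Z^0.
  monomial -2·x^2·y^1 ↦ -2·X^2·Y^1·Z^0.
  monomial -1·x^2·y^0 ↦ -1·X^2·Y^0·Z^1.
  monomial 2·x^1·y^2 ↦ 2·X^1·Y^2·Z^0.
  monomial 1·x^1·y^1 ↦ 1·X^1·Y^1·Z^1.
  monomial 3·x^0·y^3 ↦ 3·X^0·Y^3·Z^0.
  monomial 3·x^0·y^2 ↦ 3·X^0·Y^2·Z^1.
Collecting: F(X, Y, Z) = -X**3 - 2*X**2*Y - X**2*Z + 2*X*Y**2 + X*Y*Z + 3*Y**3 + 3*Y**2*Z.


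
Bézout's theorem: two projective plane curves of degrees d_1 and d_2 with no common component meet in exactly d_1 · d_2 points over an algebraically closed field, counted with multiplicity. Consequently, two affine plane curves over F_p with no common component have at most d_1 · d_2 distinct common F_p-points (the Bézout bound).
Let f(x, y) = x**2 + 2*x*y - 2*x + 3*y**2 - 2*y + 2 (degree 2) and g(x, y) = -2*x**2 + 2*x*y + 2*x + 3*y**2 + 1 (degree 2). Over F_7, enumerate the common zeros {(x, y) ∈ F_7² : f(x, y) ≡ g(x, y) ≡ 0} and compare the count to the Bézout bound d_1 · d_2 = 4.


Common zeros: {(0, 4), (4, 6)}; count = 2; Bézout bound = 4.

deg(f) = 2, deg(g) = 2, so Bézout bound = 4.
Scan x ∈ F_7. For each x, list the y ∈ F_7 with f(x, y) ≡ 0 and those with g(x, y) ≡ 0 (mod 7); the common zeros in that column are the intersection.
  x = 0: f ≡ 0 at y ∈ {4, 6}; g ≡ 0 at y ∈ {3, 4}; common: {4}.
  x = 1: f ≡ 0 at y ∈ {3, 4}; g ≡ 0 at y ∈ ∅; common: ∅.
  x = 2: f ≡ 0 at y ∈ {1, 3}; g ≡ 0 at y ∈ ∅; common: ∅.
  x = 3: f ≡ 0 at y ∈ ∅; g ≡ 0 at y ∈ {6}; common: ∅.
  x = 4: f ≡ 0 at y ∈ {6}; g ≡ 0 at y ∈ {3, 6}; common: {6}.
  x = 5: f ≡ 0 at y ∈ {1}; g ≡ 0 at y ∈ {2, 4}; common: ∅.
  x = 6: f ≡ 0 at y ∈ ∅; g ≡ 0 at y ∈ ∅; common: ∅.
Collecting: common zeros = {(0, 4), (4, 6)}, so the count is 2.
Comparison with the Bézout bound: 2 ≤ 4 = deg(f)·deg(g), as expected for curves with no common component (the affine F_7-count falls short of the bound because intersections may lie at infinity, over extension fields, or carry multiplicity).


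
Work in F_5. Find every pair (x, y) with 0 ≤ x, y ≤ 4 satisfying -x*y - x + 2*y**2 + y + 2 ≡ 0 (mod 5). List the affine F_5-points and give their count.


Affine F_5-points: {(0, 1), (2, 0), (2, 3), (4, 2)}; count = 4.

For each of the 25 pairs (x, y) ∈ F_5², evaluate f(x, y) mod 5. Record the zeros.
  x = 0: [0↦2, 1↦0, 2↦2, 3↦3, 4↦3]  zeros at y ∈ {1}
  x = 1: [0↦1, 1↦3, 2↦4, 3↦4, 4↦3]  zeros at y ∈ ∅
  x = 2: [0↦0, 1↦1, 2↦1, 3↦0, 4↦3]  zeros at y ∈ {0, 3}
  x = 3: [0↦4, 1↦4, 2↦3, 3↦1, 4↦3]  zeros at y ∈ ∅
  x = 4: [0↦3, 1↦2, 2↦0, 3↦2, 4↦3]  zeros at y ∈ {2}
Collecting zeros: affine points = {(0, 1), (2, 0), (2, 3), (4, 2)}.
Total count |C(F_5)_aff| = 4.


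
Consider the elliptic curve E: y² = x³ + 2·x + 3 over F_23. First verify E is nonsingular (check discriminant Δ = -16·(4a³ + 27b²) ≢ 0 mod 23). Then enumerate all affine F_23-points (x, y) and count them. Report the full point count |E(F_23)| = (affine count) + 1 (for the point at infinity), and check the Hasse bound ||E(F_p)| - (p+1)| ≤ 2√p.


Affine points = {(0, 7), (0, 16), (1, 11), (1, 12), (3, 6), (3, 17), (4, 11), (4, 12), (5, 0), (6, 1), (6, 22), (8, 5), (8, 18), (13, 8), (13, 15), (15, 2), (15, 21), (18, 11), (18, 12), (19, 0), (20, 4), (20, 19), (22, 0)}; affine count = 23; |E(F_23)| = 24.

Discriminant check: Δ ∝ 4a³ + 27b² = 4·2³ + 27·3² = 4·8 + 27·9 ≡ 22 (mod 23). Nonzero ⇒ E is nonsingular.
For each x ∈ F_23, compute rhs = x³ + 2·x + 3 mod 23, then count y ∈ F_23 with y² ≡ rhs.
  x = 0: rhs = 3, matching y values: 7, 16 (2 points).
  x = 1: rhs = 6, matching y values: 11, 12 (2 points).
  x = 2: rhs = 15, matching y values: none (0 points).
  x = 3: rhs = 13, matching y values: 6, 17 (2 points).
  x = 4: rhs = 6, matching y values: 11, 12 (2 points).
  x = 5: rhs = 0, matching y values: 0 (1 points).
  x = 6: rhs = 1, matching y values: 1, 22 (2 points).
  x = 7: rhs = 15, matching y values: none (0 points).
  x = 8: rhs = 2, matching y values: 5, 18 (2 points).
  x = 9: rhs = 14, matching y values: none (0 points).
  x = 10: rhs = 11, matching y values: none (0 points).
  x = 11: rhs = 22, matching y values: none (0 points).
  x = 12: rhs = 7, matching y values: none (0 points).
  x = 13: rhs = 18, matching y values: 8, 15 (2 points).
  x = 14: rhs = 15, matching y values: none (0 points).
  x = 15: rhs = 4, matching y values: 2, 21 (2 points).
  x = 16: rhs = 14, matching y values: none (0 points).
  x = 17: rhs = 5, matching y values: none (0 points).
  x = 18: rhs = 6, matching y values: 11, 12 (2 points).
  x = 19: rhs = 0, matching y values: 0 (1 points).
  x = 20: rhs = 16, matching y values: 4, 19 (2 points).
  x = 21: rhs = 14, matching y values: none (0 points).
  x = 22: rhs = 0, matching y values: 0 (1 points).
Total affine count: 23.
Full point count |E(F_23)| = 23 + 1 = 24.
Hasse bound: |24 − (23+1)| = |0| = 0 ≤ 2√23 ≈ 9.5917 ✓.


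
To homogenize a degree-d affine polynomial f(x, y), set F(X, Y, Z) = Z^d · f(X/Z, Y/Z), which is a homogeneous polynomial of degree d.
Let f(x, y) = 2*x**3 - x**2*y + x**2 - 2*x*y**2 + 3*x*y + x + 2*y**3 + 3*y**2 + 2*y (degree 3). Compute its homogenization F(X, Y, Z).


F(X, Y, Z) = 2*X**3 - X**2*Y + X**2*Z - 2*X*Y**2 + 3*X*Y*Z + X*Z**2 + 2*Y**3 + 3*Y**2*Z + 2*Y*Z**2

deg(f) = 3.
Substitute x = X/Z, y = Y/Z into f, then multiply by Z^3.
  monomial 2·x^3·y^0 ↦ 2·X^3·Y^0·Z^0.
  monomial -1·x^2·y^1 ↦ -1·X^2·Y^1·Z^0.
  monomial 1·x^2·y^0 ↦ 1·X^2·Y^0·Z^1.
  monomial -2·x^1·y^2 ↦ -2·X^1·Y^2·Z^0.
  monomial 3·x^1·y^1 ↦ 3·X^1·Y^1·Z^1.
  monomial 1·x^1·y^0 ↦ 1·X^1·Y^0·Z^2.
  monomial 2·x^0·y^3 ↦ 2·X^0·Y^3·Z^0.
  monomial 3·x^0·y^2 ↦ 3·X^0·Y^2·Z^1.
  monomial 2·x^0·y^1 ↦ 2·X^0·Y^1·Z^2.
Collecting: F(X, Y, Z) = 2*X**3 - X**2*Y + X**2*Z - 2*X*Y**2 + 3*X*Y*Z + X*Z**2 + 2*Y**3 + 3*Y**2*Z + 2*Y*Z**2.


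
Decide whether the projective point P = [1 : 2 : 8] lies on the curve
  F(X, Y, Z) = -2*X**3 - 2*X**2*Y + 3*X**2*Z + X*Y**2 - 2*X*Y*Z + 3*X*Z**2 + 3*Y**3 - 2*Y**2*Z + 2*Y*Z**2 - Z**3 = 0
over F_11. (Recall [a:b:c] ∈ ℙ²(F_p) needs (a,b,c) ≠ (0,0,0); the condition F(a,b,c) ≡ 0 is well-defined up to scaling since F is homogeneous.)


F(1,2,8) ≡ 7 (mod 11); P is NOT on the curve.

Evaluate F(1, 2, 8) term-by-term (mod 11).
  -2*X**3 ↦ -2·1·1·1 = -2
  -2*X**2*Y ↦ -2·1·2·1 = -4
  3*X**2*Z ↦ 3·1·1·8 = 24
  X*Y**2 ↦ 1·1·4·1 = 4
  -2*X*Y*Z ↦ -2·1·2·8 = -32
  3*X*Z**2 ↦ 3·1·1·64 = 192
  3*Y**3 ↦ 3·1·8·1 = 24
  -2*Y**2*Z ↦ -2·1·4·8 = -64
  2*Y*Z**2 ↦ 2·1·2·64 = 256
  -Z**3 ↦ -1·1·1·512 = -512
Sum: F(1, 2, 8) = (-2) + (-4) + (24) + (4) + (-32) + (192) + (24) + (-64) + (256) + (-512) = -114.
Reducing mod 11: -114 ≡ 7 (mod 11).
Since F(a, b, c) ≡ 7 ≠ 0 (mod 11), P does NOT lie on the curve.


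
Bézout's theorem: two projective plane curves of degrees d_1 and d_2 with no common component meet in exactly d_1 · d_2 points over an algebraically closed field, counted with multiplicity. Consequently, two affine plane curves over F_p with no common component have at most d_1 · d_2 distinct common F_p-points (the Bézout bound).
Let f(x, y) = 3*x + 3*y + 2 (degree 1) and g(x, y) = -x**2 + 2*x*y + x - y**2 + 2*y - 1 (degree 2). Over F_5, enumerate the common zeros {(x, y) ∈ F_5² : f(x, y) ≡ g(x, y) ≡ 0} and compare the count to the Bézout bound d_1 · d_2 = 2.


Common zeros: {(0, 1), (2, 4)}; count = 2; Bézout bound = 2.

deg(f) = 1, deg(g) = 2, so Bézout bound = 2.
Scan x ∈ F_5. For each x, list the y ∈ F_5 with f(x, y) ≡ 0 and those with g(x, y) ≡ 0 (mod 5); the common zeros in that column are the intersection.
  x = 0: f ≡ 0 at y ∈ {1}; g ≡ 0 at y ∈ {1}; common: {1}.
  x = 1: f ≡ 0 at y ∈ {0}; g ≡ 0 at y ∈ ∅; common: ∅.
  x = 2: f ≡ 0 at y ∈ {4}; g ≡ 0 at y ∈ {2, 4}; common: {4}.
  x = 3: f ≡ 0 at y ∈ {3}; g ≡ 0 at y ∈ {1, 2}; common: ∅.
  x = 4: f ≡ 0 at y ∈ {2}; g ≡ 0 at y ∈ ∅; common: ∅.
Collecting: common zeros = {(0, 1), (2, 4)}, so the count is 2.
Comparison with the Bézout bound: 2 ≤ 2 = deg(f)·deg(g), as expected for curves with no common component (the bound is attained).


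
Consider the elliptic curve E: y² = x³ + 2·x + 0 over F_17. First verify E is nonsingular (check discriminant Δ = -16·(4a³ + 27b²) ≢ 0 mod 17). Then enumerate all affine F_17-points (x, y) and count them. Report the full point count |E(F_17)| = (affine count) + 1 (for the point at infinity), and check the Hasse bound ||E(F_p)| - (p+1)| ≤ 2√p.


Affine points = {(0, 0), (3, 4), (3, 13), (4, 2), (4, 15), (5, 4), (5, 13), (7, 0), (8, 1), (8, 16), (9, 4), (9, 13), (10, 0), (12, 1), (12, 16), (13, 8), (13, 9), (14, 1), (14, 16)}; affine count = 19; |E(F_17)| = 20.

Discriminant check: Δ ∝ 4a³ + 27b² = 4·2³ + 27·0² = 4·8 + 27·0 ≡ 15 (mod 17). Nonzero ⇒ E is nonsingular.
For each x ∈ F_17, compute rhs = x³ + 2·x + 0 mod 17, then count y ∈ F_17 with y² ≡ rhs.
  x = 0: rhs = 0, matching y values: 0 (1 points).
  x = 1: rhs = 3, matching y values: none (0 points).
  x = 2: rhs = 12, matching y values: none (0 points).
  x = 3: rhs = 16, matching y values: 4, 13 (2 points).
  x = 4: rhs = 4, matching y values: 2, 15 (2 points).
  x = 5: rhs = 16, matching y values: 4, 13 (2 points).
  x = 6: rhs = 7, matching y values: none (0 points).
  x = 7: rhs = 0, matching y values: 0 (1 points).
  x = 8: rhs = 1, matching y values: 1, 16 (2 points).
  x = 9: rhs = 16, matching y values: 4, 13 (2 points).
  x = 10: rhs = 0, matching y values: 0 (1 points).
  x = 11: rhs = 10, matching y values: none (0 points).
  x = 12: rhs = 1, matching y values: 1, 16 (2 points).
  x = 13: rhs = 13, matching y values: 8, 9 (2 points).
  x = 14: rhs = 1, matching y values: 1, 16 (2 points).
  x = 15: rhs = 5, matching y values: none (0 points).
  x = 16: rhs = 14, matching y values: none (0 points).
Total affine count: 19.
Full point count |E(F_17)| = 19 + 1 = 20.
Hasse bound: |20 − (17+1)| = |2| = 2 ≤ 2√17 ≈ 8.2462 ✓.


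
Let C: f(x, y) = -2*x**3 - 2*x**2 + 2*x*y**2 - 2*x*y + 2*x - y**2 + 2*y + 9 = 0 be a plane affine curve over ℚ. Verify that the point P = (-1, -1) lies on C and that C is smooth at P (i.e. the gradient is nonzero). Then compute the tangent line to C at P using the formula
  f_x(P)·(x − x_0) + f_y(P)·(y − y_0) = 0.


Tangent line at P: 4*x + 10*y + 14 = 0.

Step 1: f(-1, -1) = 0, so P lies on C.
Step 2: partial derivatives
  f_x(x, y) = -6*x**2 - 4*x + 2*y**2 - 2*y + 2, f_y(x, y) = 4*x*y - 2*x - 2*y + 2.
  f_x(P) = 4, f_y(P) = 10 (gradient nonzero, so P is smooth).
Step 3: tangent line at P: 4·(x − -1) + 10·(y − -1) = 0.
Expanding: 4*x + 10*y + 14 = 0.


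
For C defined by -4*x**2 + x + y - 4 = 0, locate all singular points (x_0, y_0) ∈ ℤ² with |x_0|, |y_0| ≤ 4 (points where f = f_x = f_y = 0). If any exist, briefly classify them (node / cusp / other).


No singular points in the scanned grid; C is smooth there.

Compute partial derivatives:
  f_x = 1 - 8*x.
  f_y = 1.
f_y = 1 is a nonzero constant, so f_y never vanishes: no point (x, y) can satisfy f = f_x = f_y = 0. In particular no (x, y) ∈ {−4, ..., 4}² is singular; the curve is smooth.


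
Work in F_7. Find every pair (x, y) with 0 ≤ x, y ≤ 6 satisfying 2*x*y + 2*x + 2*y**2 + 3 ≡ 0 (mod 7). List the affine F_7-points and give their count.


Affine F_7-points: {(0, 3), (0, 4), (2, 0), (2, 5), (4, 1), (4, 2)}; count = 6.

For each of the 49 pairs (x, y) ∈ F_7², evaluate f(x, y) mod 7. Record the zeros.
  x = 0: [0↦3, 1↦5, 2↦4, 3↦0, 4↦0, 5↦4, 6↦5]  zeros at y ∈ {3, 4}
  x = 1: [0↦5, 1↦2, 2↦3, 3↦1, 4↦3, 5↦2, 6↦5]  zeros at y ∈ ∅
  x = 2: [0↦0, 1↦6, 2↦2, 3↦2, 4↦6, 5↦0, 6↦5]  zeros at y ∈ {0, 5}
  x = 3: [0↦2, 1↦3, 2↦1, 3↦3, 4↦2, 5↦5, 6↦5]  zeros at y ∈ ∅
  x = 4: [0↦4, 1↦0, 2↦0, 3↦4, 4↦5, 5↦3, 6↦5]  zeros at y ∈ {1, 2}
  x = 5: [0↦6, 1↦4, 2↦6, 3↦5, 4↦1, 5↦1, 6↦5]  zeros at y ∈ ∅
  x = 6: [0↦1, 1↦1, 2↦5, 3↦6, 4↦4, 5↦6, 6↦5]  zeros at y ∈ ∅
Collecting zeros: affine points = {(0, 3), (0, 4), (2, 0), (2, 5), (4, 1), (4, 2)}.
Total count |C(F_7)_aff| = 6.


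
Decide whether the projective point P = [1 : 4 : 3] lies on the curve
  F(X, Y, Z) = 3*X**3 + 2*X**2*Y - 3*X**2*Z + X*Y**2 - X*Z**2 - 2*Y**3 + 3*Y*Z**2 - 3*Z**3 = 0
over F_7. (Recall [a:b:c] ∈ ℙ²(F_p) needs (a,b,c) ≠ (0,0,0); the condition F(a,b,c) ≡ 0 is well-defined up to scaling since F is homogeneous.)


F(1,4,3) ≡ 6 (mod 7); P is NOT on the curve.

Evaluate F(1, 4, 3) term-by-term (mod 7).
  3*X**3 ↦ 3·1·1·1 = 3
  2*X**2*Y ↦ 2·1·4·1 = 8
  -3*X**2*Z ↦ -3·1·1·3 = -9
  X*Y**2 ↦ 1·1·16·1 = 16
  -X*Z**2 ↦ -1·1·1·9 = -9
  -2*Y**3 ↦ -2·1·64·1 = -128
  3*Y*Z**2 ↦ 3·1·4·9 = 108
  -3*Z**3 ↦ -3·1·1·27 = -81
Sum: F(1, 4, 3) = (3) + (8) + (-9) + (16) + (-9) + (-128) + (108) + (-81) = -92.
Reducing mod 7: -92 ≡ 6 (mod 7).
Since F(a, b, c) ≡ 6 ≠ 0 (mod 7), P does NOT lie on the curve.


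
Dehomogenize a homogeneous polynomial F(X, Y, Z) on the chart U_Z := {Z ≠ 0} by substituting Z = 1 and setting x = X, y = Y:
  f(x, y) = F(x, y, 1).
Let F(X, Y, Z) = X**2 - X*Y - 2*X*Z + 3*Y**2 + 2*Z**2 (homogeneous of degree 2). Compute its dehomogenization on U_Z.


f(x, y) = x**2 - x*y - 2*x + 3*y**2 + 2

On U_Z we set Z = 1. Each monomial c·X^i·Y^j·Z^k in F becomes c·x^i·y^j·1^k = c·x^i·y^j.
Substituting Z = 1: F(X, Y, 1) = x**2 - x*y - 2*x + 3*y**2 + 2.
Note: deg(f) ≤ deg(F) = 2; strict inequality happens when F is divisible by Z (lost terms).


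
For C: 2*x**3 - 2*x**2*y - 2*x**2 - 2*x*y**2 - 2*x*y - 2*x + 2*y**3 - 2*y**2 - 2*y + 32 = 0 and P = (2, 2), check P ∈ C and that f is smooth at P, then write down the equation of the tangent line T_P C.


Tangent line at P: -14*x - 14*y + 56 = 0.

Step 1: f(2, 2) = 0, so P lies on C.
Step 2: partial derivatives
  f_x(x, y) = 6*x**2 - 4*x*y - 4*x - 2*y**2 - 2*y - 2, f_y(x, y) = -2*x**2 - 4*x*y - 2*x + 6*y**2 - 4*y - 2.
  f_x(P) = -14, f_y(P) = -14 (gradient nonzero, so P is smooth).
Step 3: tangent line at P: -14·(x − 2) + -14·(y − 2) = 0.
Expanding: -14*x - 14*y + 56 = 0.


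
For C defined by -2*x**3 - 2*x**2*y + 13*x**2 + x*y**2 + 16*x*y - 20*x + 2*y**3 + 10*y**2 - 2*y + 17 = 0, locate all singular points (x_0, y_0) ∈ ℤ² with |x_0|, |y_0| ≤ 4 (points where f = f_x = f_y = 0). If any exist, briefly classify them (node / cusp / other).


Singular points: {(3, -2)}; classification: node.

Compute partial derivatives:
  f_x = -6*x**2 - 4*x*y + 26*x + y**2 + 16*y - 20.
  f_y = -2*x**2 + 2*x*y + 16*x + 6*y**2 + 20*y - 2.
Scan x_0 ∈ {−4, ..., 4}. For each x_0, f_y(x_0, y) is a polynomial in y; find its integer roots y ∈ {−4, ..., 4}, then test f_x and f at those candidates.
  x = -4: f_y(-4, y) = 6*y**2 + 12*y - 98; no integer root y with |y| ≤ 4.
  x = -3: f_y(-3, y) = 6*y**2 + 14*y - 68; no integer root y with |y| ≤ 4.
  x = -2: f_y(-2, y) = 6*y**2 + 16*y - 42; no integer root y with |y| ≤ 4.
  x = -1: f_y(-1, y) = 6*y**2 + 18*y - 20; no integer root y with |y| ≤ 4.
  x = 0: f_y(0, y) = 6*y**2 + 20*y - 2; no integer root y with |y| ≤ 4.
  x = 1: f_y(1, y) = 6*y**2 + 22*y + 12; vanishes at y ∈ {-3}. (1, -3): f_x = -27 ≠ 0.
  x = 2: f_y(2, y) = 6*y**2 + 24*y + 22; no integer root y with |y| ≤ 4.
  x = 3: f_y(3, y) = 6*y**2 + 26*y + 28; vanishes at y ∈ {-2}. (3, -2): f_x = 0, f = 0 — SINGULAR.
  x = 4: f_y(4, y) = 6*y**2 + 28*y + 30; vanishes at y ∈ {-3}. (4, -3): f_x = -3 ≠ 0.
Only singular point on the grid: (3, -2).
Classify: substitute x = 3 + u, y = -2 + v and expand: f = -2*u**3 - 2*u**2*v - u**2 + u*v**2 + 2*v**3 + v**2.
No constant or linear terms (consistent with a singular point). Quadratic part: -u**2 + v**2. Cubic part: -2*u**3 - 2*u**2*v + u*v**2 + 2*v**3.
The quadratic part v**2 - u**2 = (v − u)(v + u) splits into two distinct linear factors, so there are two distinct tangent lines y − -2 = ±(x − 3) — this is a node (ordinary double point).
Classification: node.


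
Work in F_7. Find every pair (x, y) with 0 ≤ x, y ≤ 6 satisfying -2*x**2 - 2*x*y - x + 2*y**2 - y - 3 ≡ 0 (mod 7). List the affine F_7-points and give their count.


Affine F_7-points: {(0, 5), (0, 6), (1, 1), (1, 4), (4, 2), (4, 6), (5, 4), (5, 5)}; count = 8.

For each of the 49 pairs (x, y) ∈ F_7², evaluate f(x, y) mod 7. Record the zeros.
  x = 0: [0↦4, 1↦5, 2↦3, 3↦5, 4↦4, 5↦0, 6↦0]  zeros at y ∈ {5, 6}
  x = 1: [0↦1, 1↦0, 2↦3, 3↦3, 4↦0, 5↦1, 6↦6]  zeros at y ∈ {1, 4}
  x = 2: [0↦1, 1↦5, 2↦6, 3↦4, 4↦6, 5↦5, 6↦1]  zeros at y ∈ ∅
  x = 3: [0↦4, 1↦6, 2↦5, 3↦1, 4↦1, 5↦5, 6↦6]  zeros at y ∈ ∅
  x = 4: [0↦3, 1↦3, 2↦0, 3↦1, 4↦6, 5↦1, 6↦0]  zeros at y ∈ {2, 6}
  x = 5: [0↦5, 1↦3, 2↦5, 3↦4, 4↦0, 5↦0, 6↦4]  zeros at y ∈ {4, 5}
  x = 6: [0↦3, 1↦6, 2↦6, 3↦3, 4↦4, 5↦2, 6↦4]  zeros at y ∈ ∅
Collecting zeros: affine points = {(0, 5), (0, 6), (1, 1), (1, 4), (4, 2), (4, 6), (5, 4), (5, 5)}.
Total count |C(F_7)_aff| = 8.


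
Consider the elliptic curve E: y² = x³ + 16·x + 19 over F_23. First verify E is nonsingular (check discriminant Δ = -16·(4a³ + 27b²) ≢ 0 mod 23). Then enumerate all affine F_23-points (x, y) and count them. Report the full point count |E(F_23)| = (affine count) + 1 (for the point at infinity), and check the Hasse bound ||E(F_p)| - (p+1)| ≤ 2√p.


Affine points = {(1, 6), (1, 17), (2, 6), (2, 17), (3, 5), (3, 18), (4, 3), (4, 20), (6, 3), (6, 20), (9, 8), (9, 15), (10, 11), (10, 12), (11, 10), (11, 13), (13, 3), (13, 20), (15, 0), (16, 1), (16, 22), (17, 11), (17, 12), (19, 11), (19, 12), (20, 6), (20, 17), (21, 5), (21, 18), (22, 5), (22, 18)}; affine count = 31; |E(F_23)| = 32.

Discriminant check: Δ ∝ 4a³ + 27b² = 4·16³ + 27·19² = 4·4096 + 27·361 ≡ 3 (mod 23). Nonzero ⇒ E is nonsingular.
For each x ∈ F_23, compute rhs = x³ + 16·x + 19 mod 23, then count y ∈ F_23 with y² ≡ rhs.
  x = 0: rhs = 19, matching y values: none (0 points).
  x = 1: rhs = 13, matching y values: 6, 17 (2 points).
  x = 2: rhs = 13, matching y values: 6, 17 (2 points).
  x = 3: rhs = 2, matching y values: 5, 18 (2 points).
  x = 4: rhs = 9, matching y values: 3, 20 (2 points).
  x = 5: rhs = 17, matching y values: none (0 points).
  x = 6: rhs = 9, matching y values: 3, 20 (2 points).
  x = 7: rhs = 14, matching y values: none (0 points).
  x = 8: rhs = 15, matching y values: none (0 points).
  x = 9: rhs = 18, matching y values: 8, 15 (2 points).
  x = 10: rhs = 6, matching y values: 11, 12 (2 points).
  x = 11: rhs = 8, matching y values: 10, 13 (2 points).
  x = 12: rhs = 7, matching y values: none (0 points).
  x = 13: rhs = 9, matching y values: 3, 20 (2 points).
  x = 14: rhs = 20, matching y values: none (0 points).
  x = 15: rhs = 0, matching y values: 0 (1 points).
  x = 16: rhs = 1, matching y values: 1, 22 (2 points).
  x = 17: rhs = 6, matching y values: 11, 12 (2 points).
  x = 18: rhs = 21, matching y values: none (0 points).
  x = 19: rhs = 6, matching y values: 11, 12 (2 points).
  x = 20: rhs = 13, matching y values: 6, 17 (2 points).
  x = 21: rhs = 2, matching y values: 5, 18 (2 points).
  x = 22: rhs = 2, matching y values: 5, 18 (2 points).
Total affine count: 31.
Full point count |E(F_23)| = 31 + 1 = 32.
Hasse bound: |32 − (23+1)| = |8| = 8 ≤ 2√23 ≈ 9.5917 ✓.


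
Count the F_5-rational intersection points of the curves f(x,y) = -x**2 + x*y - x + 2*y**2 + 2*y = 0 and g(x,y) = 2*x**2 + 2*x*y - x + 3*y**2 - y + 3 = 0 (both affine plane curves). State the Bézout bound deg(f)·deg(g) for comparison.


Common zeros: {(2, 1)}; count = 1; Bézout bound = 4.

deg(f) = 2, deg(g) = 2, so Bézout bound = 4.
Scan x ∈ F_5. For each x, list the y ∈ F_5 with f(x, y) ≡ 0 and those with g(x, y) ≡ 0 (mod 5); the common zeros in that column are the intersection.
  x = 0: f ≡ 0 at y ∈ {0, 4}; g ≡ 0 at y ∈ {1}; common: ∅.
  x = 1: f ≡ 0 at y ∈ {3}; g ≡ 0 at y ∈ ∅; common: ∅.
  x = 2: f ≡ 0 at y ∈ {1, 2}; g ≡ 0 at y ∈ {1, 3}; common: {1}.
  x = 3: f ≡ 0 at y ∈ {1, 4}; g ≡ 0 at y ∈ {2, 3}; common: ∅.
  x = 4: f ≡ 0 at y ∈ {0, 2}; g ≡ 0 at y ∈ ∅; common: ∅.
Collecting: common zeros = {(2, 1)}, so the count is 1.
Comparison with the Bézout bound: 1 ≤ 4 = deg(f)·deg(g), as expected for curves with no common component (the affine F_5-count falls short of the bound because intersections may lie at infinity, over extension fields, or carry multiplicity).


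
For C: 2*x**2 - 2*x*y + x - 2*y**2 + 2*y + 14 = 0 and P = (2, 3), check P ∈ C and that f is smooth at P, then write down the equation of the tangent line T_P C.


Tangent line at P: 3*x - 14*y + 36 = 0.

Step 1: f(2, 3) = 0, so P lies on C.
Step 2: partial derivatives
  f_x(x, y) = 4*x - 2*y + 1, f_y(x, y) = -2*x - 4*y + 2.
  f_x(P) = 3, f_y(P) = -14 (gradient nonzero, so P is smooth).
Step 3: tangent line at P: 3·(x − 2) + -14·(y − 3) = 0.
Expanding: 3*x - 14*y + 36 = 0.


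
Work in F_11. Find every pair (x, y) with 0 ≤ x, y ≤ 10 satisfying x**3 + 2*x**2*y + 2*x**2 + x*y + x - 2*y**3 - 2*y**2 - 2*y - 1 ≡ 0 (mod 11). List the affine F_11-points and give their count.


Affine F_11-points: {(0, 6), (0, 9), (1, 1), (1, 3), (1, 6), (4, 0), (4, 2), (4, 8), (5, 4), (7, 6), (8, 2), (8, 4), (9, 7), (10, 4), (10, 7), (10, 10)}; count = 16.

For each of the 121 pairs (x, y) ∈ F_11², evaluate f(x, y) mod 11. Record the zeros.
  x = 0: [0↦10, 1↦4, 2↦4, 3↦9, 4↦7, 5↦8, 6↦0, 7↦4, 8↦8, 9↦0, 10↦1]  zeros at y ∈ {6, 9}
  x = 1: [0↦3, 1↦0, 2↦3, 3↦0, 4↦1, 5↦5, 6↦0, 7↦7, 8↦3, 9↦9, 10↦2]  zeros at y ∈ {1, 3, 6}
  x = 2: [0↦6, 1↦10, 2↦9, 3↦2, 4↦10, 5↦10, 6↦1, 7↦4, 8↦7, 9↦9, 10↦9]  zeros at y ∈ ∅
  x = 3: [0↦3, 1↦7, 2↦6, 3↦10, 4↦7, 5↦7, 6↦9, 7↦1, 8↦4, 9↦6, 10↦6]  zeros at y ∈ ∅
  x = 4: [0↦0, 1↦8, 2↦0, 3↦8, 4↦9, 5↦2, 6↦8, 7↦4, 8↦0, 9↦6, 10↦10]  zeros at y ∈ {0, 2, 8}
  x = 5: [0↦3, 1↦8, 2↦8, 3↦2, 4↦0, 5↦1, 6↦4, 7↦8, 8↦1, 9↦4, 10↦5]  zeros at y ∈ {4}
  x = 6: [0↦7, 1↦2, 2↦3, 3↦9, 4↦8, 5↦10, 6↦3, 7↦8, 8↦2, 9↦6, 10↦8]  zeros at y ∈ ∅
  x = 7: [0↦7, 1↦7, 2↦2, 3↦2, 4↦6, 5↦2, 6↦0, 7↦10, 8↦9, 9↦7, 10↦3]  zeros at y ∈ {6}
  x = 8: [0↦9, 1↦7, 2↦0, 3↦9, 4↦0, 5↦5, 6↦1, 7↦9, 8↦6, 9↦2, 10↦7]  zeros at y ∈ {2, 4}
  x = 9: [0↦8, 1↦8, 2↦3, 3↦3, 4↦7, 5↦3, 6↦1, 7↦0, 8↦10, 9↦8, 10↦4]  zeros at y ∈ {7}
  x = 10: [0↦10, 1↦5, 2↦6, 3↦1, 4↦0, 5↦2, 6↦6, 7↦0, 8↦5, 9↦9, 10↦0]  zeros at y ∈ {4, 7, 10}
Collecting zeros: affine points = {(0, 6), (0, 9), (1, 1), (1, 3), (1, 6), (4, 0), (4, 2), (4, 8), (5, 4), (7, 6), (8, 2), (8, 4), (9, 7), (10, 4), (10, 7), (10, 10)}.
Total count |C(F_11)_aff| = 16.


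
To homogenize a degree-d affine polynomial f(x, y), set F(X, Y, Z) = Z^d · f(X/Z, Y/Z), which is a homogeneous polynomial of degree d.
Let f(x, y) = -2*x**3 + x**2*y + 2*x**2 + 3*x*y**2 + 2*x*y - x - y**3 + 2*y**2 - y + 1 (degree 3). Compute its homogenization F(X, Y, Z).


F(X, Y, Z) = -2*X**3 + X**2*Y + 2*X**2*Z + 3*X*Y**2 + 2*X*Y*Z - X*Z**2 - Y**3 + 2*Y**2*Z - Y*Z**2 + Z**3

deg(f) = 3.
Substitute x = X/Z, y = Y/Z into f, then multiply by Z^3.
  monomial -2·x^3·y^0 ↦ -2·X^3·Y^0·Z^0.
  monomial 1·x^2·y^1 ↦ 1·X^2·Y^1·Z^0.
  monomial 2·x^2·y^0 ↦ 2·X^2·Y^0·Z^1.
  monomial 3·x^1·y^2 ↦ 3·X^1·Y^2·Z^0.
  monomial 2·x^1·y^1 ↦ 2·X^1·Y^1·Z^1.
  monomial -1·x^1·y^0 ↦ -1·X^1·Y^0·Z^2.
  monomial -1·x^0·y^3 ↦ -1·X^0·Y^3·Z^0.
  monomial 2·x^0·y^2 ↦ 2·X^0·Y^2·Z^1.
  monomial -1·x^0·y^1 ↦ -1·X^0·Y^1·Z^2.
  monomial 1·x^0·y^0 ↦ 1·X^0·Y^0·Z^3.
Collecting: F(X, Y, Z) = -2*X**3 + X**2*Y + 2*X**2*Z + 3*X*Y**2 + 2*X*Y*Z - X*Z**2 - Y**3 + 2*Y**2*Z - Y*Z**2 + Z**3.
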